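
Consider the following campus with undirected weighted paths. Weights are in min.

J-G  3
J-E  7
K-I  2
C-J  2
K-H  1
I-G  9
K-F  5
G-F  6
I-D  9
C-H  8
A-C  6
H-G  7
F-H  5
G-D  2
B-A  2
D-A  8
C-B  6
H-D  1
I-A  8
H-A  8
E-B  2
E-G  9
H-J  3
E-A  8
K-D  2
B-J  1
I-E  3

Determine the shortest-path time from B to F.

9 min

Compare a few routes:
B–J–H–F: 1+3+5 = 9
B–J–G–F: 1+3+6 = 10
Cheapest is B–J–H–F at 9 min.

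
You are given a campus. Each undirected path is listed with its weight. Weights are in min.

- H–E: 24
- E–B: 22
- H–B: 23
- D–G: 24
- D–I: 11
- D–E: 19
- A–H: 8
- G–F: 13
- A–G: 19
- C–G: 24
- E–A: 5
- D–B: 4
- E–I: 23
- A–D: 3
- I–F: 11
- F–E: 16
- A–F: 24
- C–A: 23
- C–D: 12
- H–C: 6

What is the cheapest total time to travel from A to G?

Settle nodes by increasing distance from A:
A: 0
D: 3  (via A)
E: 5  (via A)
B: 7  (via D)
H: 8  (via A)
C: 14  (via H)
I: 14  (via D)
G: 19  (via A)
Shortest route: A–G = 19 min.

19 min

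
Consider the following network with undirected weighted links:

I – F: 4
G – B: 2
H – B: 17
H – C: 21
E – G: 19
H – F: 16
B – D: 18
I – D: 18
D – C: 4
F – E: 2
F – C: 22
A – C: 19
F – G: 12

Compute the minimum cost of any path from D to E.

Compare a few routes:
D - C - F - E: 4+22+2 = 28
D - I - F - E: 18+4+2 = 24
Cheapest is D - I - F - E at 24.

24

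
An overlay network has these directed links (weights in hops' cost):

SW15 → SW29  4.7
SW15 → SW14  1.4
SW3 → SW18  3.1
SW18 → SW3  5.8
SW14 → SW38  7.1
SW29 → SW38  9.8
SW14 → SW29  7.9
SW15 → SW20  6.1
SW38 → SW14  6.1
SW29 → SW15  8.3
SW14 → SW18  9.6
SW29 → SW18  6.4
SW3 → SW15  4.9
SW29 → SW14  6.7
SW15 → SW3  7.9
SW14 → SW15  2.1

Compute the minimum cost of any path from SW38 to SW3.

Compare a few routes:
SW38 - SW14 - SW15 - SW29 - SW18 - SW3: 6.1+2.1+4.7+6.4+5.8 = 25.1
SW38 - SW14 - SW18 - SW3: 6.1+9.6+5.8 = 21.5
SW38 - SW14 - SW15 - SW3: 6.1+2.1+7.9 = 16.1
SW38 - SW14 - SW29 - SW18 - SW3: 6.1+7.9+6.4+5.8 = 26.2
The minimum is 16.1 hops' cost via SW38 - SW14 - SW15 - SW3.

16.1 hops' cost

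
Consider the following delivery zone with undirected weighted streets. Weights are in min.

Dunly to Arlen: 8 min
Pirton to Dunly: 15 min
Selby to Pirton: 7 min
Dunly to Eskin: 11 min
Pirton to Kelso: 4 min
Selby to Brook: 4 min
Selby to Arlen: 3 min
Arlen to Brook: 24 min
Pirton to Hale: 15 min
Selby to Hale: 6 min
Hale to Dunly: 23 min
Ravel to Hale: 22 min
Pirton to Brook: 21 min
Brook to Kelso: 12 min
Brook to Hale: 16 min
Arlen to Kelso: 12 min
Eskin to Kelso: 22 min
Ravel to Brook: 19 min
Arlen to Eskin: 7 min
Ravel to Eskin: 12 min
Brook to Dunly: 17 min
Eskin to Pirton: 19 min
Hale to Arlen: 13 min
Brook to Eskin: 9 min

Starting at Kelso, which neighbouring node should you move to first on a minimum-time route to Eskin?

Arlen

Compare a few routes:
Kelso → Pirton → Selby → Arlen → Eskin: 4+7+3+7 = 21
Kelso → Arlen → Eskin: 12+7 = 19
Kelso → Brook → Eskin: 12+9 = 21
Cheapest is Kelso → Arlen → Eskin at 19 min.
So from Kelso the first move is to Arlen.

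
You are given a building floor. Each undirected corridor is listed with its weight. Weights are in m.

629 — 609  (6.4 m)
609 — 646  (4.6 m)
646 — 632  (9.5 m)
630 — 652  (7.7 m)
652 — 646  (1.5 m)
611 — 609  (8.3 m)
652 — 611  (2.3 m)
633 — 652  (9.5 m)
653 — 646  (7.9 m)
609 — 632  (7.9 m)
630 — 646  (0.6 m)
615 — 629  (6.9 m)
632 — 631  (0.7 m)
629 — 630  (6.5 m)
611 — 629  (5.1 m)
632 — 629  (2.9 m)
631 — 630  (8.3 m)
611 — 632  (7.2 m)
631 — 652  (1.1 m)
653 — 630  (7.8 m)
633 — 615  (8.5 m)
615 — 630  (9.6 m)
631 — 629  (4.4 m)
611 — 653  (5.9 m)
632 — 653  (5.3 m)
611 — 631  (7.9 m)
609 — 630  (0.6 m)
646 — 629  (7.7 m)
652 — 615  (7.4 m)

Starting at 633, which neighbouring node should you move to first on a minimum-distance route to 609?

Enumerating some paths:
633 - 652 - 646 - 630 - 609: 9.5+1.5+0.6+0.6 = 12.2
633 - 652 - 646 - 609: 9.5+1.5+4.6 = 15.6
Cheapest is 633 - 652 - 646 - 630 - 609 at 12.2 m.
So from 633 the first move is to 652.

652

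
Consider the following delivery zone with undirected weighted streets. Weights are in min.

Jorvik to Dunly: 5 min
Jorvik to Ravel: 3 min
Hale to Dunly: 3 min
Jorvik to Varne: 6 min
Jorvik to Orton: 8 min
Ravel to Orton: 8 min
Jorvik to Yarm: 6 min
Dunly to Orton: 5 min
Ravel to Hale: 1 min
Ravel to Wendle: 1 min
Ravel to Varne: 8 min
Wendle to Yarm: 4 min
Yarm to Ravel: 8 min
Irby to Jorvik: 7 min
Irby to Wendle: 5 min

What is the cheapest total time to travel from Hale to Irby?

7 min

Shortest distances from Hale:
Hale: 0
Ravel: 1  (via Hale)
Wendle: 2  (via Ravel)
Dunly: 3  (via Hale)
Jorvik: 4  (via Ravel)
Yarm: 6  (via Wendle)
Irby: 7  (via Wendle)
Shortest route: Hale → Ravel → Wendle → Irby = 7 min.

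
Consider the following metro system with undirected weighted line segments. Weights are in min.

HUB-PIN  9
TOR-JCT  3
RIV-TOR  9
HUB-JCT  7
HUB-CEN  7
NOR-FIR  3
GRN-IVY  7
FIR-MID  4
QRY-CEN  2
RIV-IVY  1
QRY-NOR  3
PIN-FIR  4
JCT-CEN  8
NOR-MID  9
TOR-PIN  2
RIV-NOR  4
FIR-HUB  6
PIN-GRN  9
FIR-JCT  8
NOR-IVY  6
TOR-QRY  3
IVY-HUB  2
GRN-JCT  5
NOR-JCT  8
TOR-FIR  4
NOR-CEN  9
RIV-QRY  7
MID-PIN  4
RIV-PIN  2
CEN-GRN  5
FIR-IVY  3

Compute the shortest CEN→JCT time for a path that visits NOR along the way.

13 min

Shortest CEN→NOR: CEN → QRY → NOR = 5
Shortest NOR→JCT: NOR → JCT = 8
Total via NOR: 5 + 8 = 13 min.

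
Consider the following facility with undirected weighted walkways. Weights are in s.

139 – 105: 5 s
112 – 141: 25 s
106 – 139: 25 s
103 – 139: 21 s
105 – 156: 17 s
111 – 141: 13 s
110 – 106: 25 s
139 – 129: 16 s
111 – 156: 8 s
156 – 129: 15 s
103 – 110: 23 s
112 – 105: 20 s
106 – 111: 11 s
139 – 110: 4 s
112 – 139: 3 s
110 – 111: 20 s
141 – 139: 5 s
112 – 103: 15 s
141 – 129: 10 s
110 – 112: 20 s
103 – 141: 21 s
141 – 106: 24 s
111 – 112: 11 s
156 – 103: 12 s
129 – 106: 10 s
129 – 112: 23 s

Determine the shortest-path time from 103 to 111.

Candidate routes:
103–112–111: 15+11 = 26
103–156–111: 12+8 = 20
Cheapest is 103–156–111 at 20 s.

20 s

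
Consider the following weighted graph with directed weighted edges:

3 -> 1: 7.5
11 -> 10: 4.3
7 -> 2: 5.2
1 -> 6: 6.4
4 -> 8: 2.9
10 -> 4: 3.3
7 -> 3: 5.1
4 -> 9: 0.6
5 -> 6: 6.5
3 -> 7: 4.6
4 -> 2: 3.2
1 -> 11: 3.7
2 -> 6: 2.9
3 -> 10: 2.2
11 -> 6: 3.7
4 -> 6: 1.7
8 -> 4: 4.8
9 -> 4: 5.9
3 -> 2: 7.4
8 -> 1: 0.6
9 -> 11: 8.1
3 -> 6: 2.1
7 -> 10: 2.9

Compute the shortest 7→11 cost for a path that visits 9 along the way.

Best 7 to 9: 7 → 10 → 4 → 9 costing 6.8
Best 9 to 11: 9 → 11 costing 8.1
Total via 9: 6.8 + 8.1 = 14.9.

14.9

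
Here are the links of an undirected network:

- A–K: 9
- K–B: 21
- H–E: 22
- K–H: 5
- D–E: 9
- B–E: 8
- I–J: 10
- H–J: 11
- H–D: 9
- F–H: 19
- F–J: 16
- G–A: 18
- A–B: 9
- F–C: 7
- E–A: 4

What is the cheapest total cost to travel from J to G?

43

Settle nodes by increasing distance from J:
J: 0
I: 10  (via J)
H: 11  (via J)
F: 16  (via J)
K: 16  (via H)
D: 20  (via H)
C: 23  (via F)
A: 25  (via K)
E: 29  (via D)
B: 34  (via A)
G: 43  (via A)
Shortest route: J → H → K → A → G = 43.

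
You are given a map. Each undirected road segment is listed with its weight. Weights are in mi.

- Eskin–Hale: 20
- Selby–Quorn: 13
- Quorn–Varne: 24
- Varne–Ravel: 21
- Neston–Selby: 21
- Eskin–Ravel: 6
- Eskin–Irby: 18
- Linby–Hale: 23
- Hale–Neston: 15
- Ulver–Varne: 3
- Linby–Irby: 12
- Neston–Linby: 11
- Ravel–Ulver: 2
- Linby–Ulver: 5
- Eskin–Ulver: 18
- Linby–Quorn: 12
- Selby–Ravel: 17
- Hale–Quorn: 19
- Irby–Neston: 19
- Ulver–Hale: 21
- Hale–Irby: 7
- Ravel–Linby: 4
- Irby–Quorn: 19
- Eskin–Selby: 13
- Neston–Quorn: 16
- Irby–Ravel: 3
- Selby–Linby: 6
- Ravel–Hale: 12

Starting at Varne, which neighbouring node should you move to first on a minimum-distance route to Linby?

Ulver

Enumerating some paths:
Varne → Ulver → Linby: 3+5 = 8
Varne → Ulver → Ravel → Linby: 3+2+4 = 9
The minimum is 8 mi via Varne → Ulver → Linby.
So from Varne the first move is to Ulver.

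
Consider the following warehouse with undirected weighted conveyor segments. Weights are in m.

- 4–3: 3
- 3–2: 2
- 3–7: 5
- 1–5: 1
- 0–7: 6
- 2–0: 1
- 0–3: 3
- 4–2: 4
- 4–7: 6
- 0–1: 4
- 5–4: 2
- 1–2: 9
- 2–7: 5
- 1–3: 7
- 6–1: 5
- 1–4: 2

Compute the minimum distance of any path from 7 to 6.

13 m

Candidate routes:
7–3–4–1–6: 5+3+2+5 = 15
7–4–1–6: 6+2+5 = 13
7–2–0–1–6: 5+1+4+5 = 15
7–4–5–1–6: 6+2+1+5 = 14
The minimum is 13 m via 7–4–1–6.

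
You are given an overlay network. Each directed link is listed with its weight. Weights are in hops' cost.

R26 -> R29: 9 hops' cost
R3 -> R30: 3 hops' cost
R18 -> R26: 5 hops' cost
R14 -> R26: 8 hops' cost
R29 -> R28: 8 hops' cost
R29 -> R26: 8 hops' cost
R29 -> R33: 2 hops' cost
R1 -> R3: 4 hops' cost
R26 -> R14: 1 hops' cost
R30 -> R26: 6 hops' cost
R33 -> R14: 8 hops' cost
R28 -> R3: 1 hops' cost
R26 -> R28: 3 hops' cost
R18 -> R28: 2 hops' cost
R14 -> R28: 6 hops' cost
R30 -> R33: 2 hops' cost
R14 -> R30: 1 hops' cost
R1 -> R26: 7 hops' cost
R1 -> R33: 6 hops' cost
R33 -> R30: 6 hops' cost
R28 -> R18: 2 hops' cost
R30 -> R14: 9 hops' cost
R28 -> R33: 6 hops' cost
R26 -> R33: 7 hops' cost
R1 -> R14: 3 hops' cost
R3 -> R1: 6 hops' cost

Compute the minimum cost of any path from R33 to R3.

Shortest distances from R33:
R33: 0
R30: 6  (via R33)
R14: 8  (via R33)
R26: 12  (via R30)
R28: 14  (via R14)
R3: 15  (via R28)
Shortest route: R33 → R14 → R28 → R3 = 15 hops' cost.

15 hops' cost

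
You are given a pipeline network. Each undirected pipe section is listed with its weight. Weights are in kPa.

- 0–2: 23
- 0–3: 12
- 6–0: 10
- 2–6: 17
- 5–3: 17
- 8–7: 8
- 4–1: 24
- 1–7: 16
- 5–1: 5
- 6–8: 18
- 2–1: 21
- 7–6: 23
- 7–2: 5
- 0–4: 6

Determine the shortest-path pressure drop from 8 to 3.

Running Dijkstra from 8:
8: 0
7: 8  (via 8)
2: 13  (via 7)
6: 18  (via 8)
1: 24  (via 7)
0: 28  (via 6)
5: 29  (via 1)
4: 34  (via 0)
3: 40  (via 0)
Shortest route: 8–6–0–3 = 40 kPa.

40 kPa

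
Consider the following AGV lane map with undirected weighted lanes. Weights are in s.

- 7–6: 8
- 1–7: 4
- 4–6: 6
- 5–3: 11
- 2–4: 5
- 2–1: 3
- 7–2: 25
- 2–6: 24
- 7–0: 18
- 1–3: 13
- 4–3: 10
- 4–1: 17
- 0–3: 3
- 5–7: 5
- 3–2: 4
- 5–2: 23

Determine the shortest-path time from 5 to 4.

17 s

Running Dijkstra from 5:
5: 0
7: 5  (via 5)
1: 9  (via 7)
3: 11  (via 5)
2: 12  (via 1)
6: 13  (via 7)
0: 14  (via 3)
4: 17  (via 2)
Shortest route: 5 → 7 → 1 → 2 → 4 = 17 s.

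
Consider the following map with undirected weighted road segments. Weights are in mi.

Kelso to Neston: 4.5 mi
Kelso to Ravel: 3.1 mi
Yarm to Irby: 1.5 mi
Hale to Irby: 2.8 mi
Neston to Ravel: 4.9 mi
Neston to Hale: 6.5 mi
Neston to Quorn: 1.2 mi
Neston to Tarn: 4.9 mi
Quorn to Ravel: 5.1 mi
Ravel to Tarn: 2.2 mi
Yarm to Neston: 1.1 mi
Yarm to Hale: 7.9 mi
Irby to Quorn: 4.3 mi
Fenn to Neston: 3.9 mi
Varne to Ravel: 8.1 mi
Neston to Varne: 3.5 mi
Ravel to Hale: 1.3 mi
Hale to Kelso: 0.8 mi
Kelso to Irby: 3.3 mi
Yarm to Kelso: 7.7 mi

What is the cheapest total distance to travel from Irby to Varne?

Settle nodes by increasing distance from Irby:
Irby: 0
Yarm: 1.5  (via Irby)
Neston: 2.6  (via Yarm)
Hale: 2.8  (via Irby)
Kelso: 3.3  (via Irby)
Quorn: 3.8  (via Neston)
Ravel: 4.1  (via Hale)
Varne: 6.1  (via Neston)
Shortest route: Irby → Yarm → Neston → Varne = 6.1 mi.

6.1 mi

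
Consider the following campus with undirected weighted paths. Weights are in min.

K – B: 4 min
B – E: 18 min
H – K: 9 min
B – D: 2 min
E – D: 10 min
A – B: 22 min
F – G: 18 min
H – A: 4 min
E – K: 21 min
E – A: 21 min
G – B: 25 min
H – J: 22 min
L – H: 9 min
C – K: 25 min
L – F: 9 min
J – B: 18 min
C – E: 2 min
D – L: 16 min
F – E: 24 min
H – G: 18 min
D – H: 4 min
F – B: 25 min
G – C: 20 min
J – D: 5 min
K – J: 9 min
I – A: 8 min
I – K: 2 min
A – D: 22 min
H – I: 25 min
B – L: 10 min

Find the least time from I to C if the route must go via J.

28 min

Shortest I→J: I–K–J = 11
Shortest J→C: J–D–E–C = 17
Total via J: 11 + 17 = 28 min.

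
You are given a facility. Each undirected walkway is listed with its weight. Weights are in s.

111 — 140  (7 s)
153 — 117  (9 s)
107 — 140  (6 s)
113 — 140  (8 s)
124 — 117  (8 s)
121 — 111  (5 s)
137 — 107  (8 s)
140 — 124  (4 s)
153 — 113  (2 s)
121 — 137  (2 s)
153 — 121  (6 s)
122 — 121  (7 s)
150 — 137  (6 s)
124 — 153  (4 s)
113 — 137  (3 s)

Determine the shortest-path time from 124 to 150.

15 s

Running Dijkstra from 124:
124: 0
153: 4  (via 124)
140: 4  (via 124)
113: 6  (via 153)
117: 8  (via 124)
137: 9  (via 113)
121: 10  (via 153)
107: 10  (via 140)
111: 11  (via 140)
150: 15  (via 137)
Shortest route: 124–153–113–137–150 = 15 s.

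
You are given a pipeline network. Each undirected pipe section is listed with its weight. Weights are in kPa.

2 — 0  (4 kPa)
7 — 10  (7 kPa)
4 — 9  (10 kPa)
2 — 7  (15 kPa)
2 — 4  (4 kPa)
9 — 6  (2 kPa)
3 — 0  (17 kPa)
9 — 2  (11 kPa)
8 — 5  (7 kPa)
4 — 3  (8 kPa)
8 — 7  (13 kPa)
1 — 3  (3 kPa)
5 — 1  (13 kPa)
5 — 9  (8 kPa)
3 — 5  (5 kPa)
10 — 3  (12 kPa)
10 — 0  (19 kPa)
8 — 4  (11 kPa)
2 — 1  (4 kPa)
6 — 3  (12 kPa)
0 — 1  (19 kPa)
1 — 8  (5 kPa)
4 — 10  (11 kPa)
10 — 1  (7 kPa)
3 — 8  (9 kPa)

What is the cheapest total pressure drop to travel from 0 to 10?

15 kPa

Candidate routes:
0 → 10: 19 = 19
0 → 2 → 4 → 10: 4+4+11 = 19
0 → 2 → 1 → 10: 4+4+7 = 15
Cheapest is 0 → 2 → 1 → 10 at 15 kPa.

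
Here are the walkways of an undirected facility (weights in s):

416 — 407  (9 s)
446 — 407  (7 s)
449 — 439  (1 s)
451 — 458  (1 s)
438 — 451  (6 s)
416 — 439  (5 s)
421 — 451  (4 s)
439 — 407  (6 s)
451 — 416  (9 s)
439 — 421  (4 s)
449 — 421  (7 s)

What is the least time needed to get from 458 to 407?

15 s

Compare a few routes:
458–451–421–439–407: 1+4+4+6 = 15
458–451–416–439–407: 1+9+5+6 = 21
458–451–416–407: 1+9+9 = 19
458–451–421–449–439–407: 1+4+7+1+6 = 19
The minimum is 15 s via 458–451–421–439–407.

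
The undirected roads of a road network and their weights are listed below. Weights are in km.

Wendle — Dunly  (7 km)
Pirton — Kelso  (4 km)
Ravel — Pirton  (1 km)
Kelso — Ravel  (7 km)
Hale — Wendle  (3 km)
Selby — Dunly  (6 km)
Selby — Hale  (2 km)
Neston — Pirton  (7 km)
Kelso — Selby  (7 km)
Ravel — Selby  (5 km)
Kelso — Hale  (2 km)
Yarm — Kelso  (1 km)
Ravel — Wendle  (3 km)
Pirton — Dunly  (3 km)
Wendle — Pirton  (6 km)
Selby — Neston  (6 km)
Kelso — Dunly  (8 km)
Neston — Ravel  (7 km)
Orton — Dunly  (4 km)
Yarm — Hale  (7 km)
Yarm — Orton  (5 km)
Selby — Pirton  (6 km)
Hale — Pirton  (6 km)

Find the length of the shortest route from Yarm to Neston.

11 km

Settle nodes by increasing distance from Yarm:
Yarm: 0
Kelso: 1  (via Yarm)
Hale: 3  (via Kelso)
Orton: 5  (via Yarm)
Pirton: 5  (via Kelso)
Selby: 5  (via Hale)
Ravel: 6  (via Pirton)
Wendle: 6  (via Hale)
Dunly: 8  (via Pirton)
Neston: 11  (via Selby)
Shortest route: Yarm–Kelso–Hale–Selby–Neston = 11 km.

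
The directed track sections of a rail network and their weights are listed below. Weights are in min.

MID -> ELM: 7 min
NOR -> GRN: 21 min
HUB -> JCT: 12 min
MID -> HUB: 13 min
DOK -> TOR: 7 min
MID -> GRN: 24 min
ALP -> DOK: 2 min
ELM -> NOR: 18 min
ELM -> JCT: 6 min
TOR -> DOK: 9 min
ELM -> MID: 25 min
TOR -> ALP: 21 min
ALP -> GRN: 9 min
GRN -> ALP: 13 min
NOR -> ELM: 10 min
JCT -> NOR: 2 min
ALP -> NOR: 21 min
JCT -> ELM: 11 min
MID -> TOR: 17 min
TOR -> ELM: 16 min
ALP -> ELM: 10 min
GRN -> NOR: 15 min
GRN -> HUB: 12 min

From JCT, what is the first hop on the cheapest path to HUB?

Compare a few routes:
JCT - ELM - NOR - GRN - HUB: 11+18+21+12 = 62
JCT - NOR - ELM - MID - HUB: 2+10+25+13 = 50
JCT - NOR - GRN - HUB: 2+21+12 = 35
JCT - ELM - MID - HUB: 11+25+13 = 49
The minimum is 35 min via JCT - NOR - GRN - HUB.
So from JCT the first move is to NOR.

NOR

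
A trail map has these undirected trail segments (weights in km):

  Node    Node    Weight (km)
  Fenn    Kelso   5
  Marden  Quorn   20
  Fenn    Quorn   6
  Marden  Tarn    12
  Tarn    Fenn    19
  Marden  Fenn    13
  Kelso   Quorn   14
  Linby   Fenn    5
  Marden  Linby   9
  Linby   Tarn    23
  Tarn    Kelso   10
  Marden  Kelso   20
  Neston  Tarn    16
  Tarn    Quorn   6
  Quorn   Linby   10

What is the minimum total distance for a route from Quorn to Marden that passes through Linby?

Shortest Quorn→Linby: Quorn → Linby = 10
Best Linby to Marden: Linby → Marden costing 9
Total via Linby: 10 + 9 = 19 km.

19 km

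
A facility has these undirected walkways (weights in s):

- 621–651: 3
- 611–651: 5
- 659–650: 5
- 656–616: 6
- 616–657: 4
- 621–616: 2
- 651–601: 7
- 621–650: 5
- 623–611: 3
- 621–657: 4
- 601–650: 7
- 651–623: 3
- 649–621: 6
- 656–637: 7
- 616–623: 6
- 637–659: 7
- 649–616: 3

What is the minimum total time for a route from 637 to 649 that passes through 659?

22 s

Best 637 to 659: 637–659 costing 7
Best 659 to 649: 659–650–621–616–649 costing 15
Total via 659: 7 + 15 = 22 s.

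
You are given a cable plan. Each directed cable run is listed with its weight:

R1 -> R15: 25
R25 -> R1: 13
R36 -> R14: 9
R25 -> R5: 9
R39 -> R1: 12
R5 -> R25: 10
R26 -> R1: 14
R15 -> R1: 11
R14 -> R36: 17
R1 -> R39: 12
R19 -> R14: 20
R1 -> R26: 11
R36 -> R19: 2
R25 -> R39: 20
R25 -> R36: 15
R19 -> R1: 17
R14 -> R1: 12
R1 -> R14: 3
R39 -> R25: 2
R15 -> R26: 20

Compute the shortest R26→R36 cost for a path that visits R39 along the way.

43

Shortest R26→R39: R26 → R1 → R39 = 26
Best R39 to R36: R39 → R25 → R36 costing 17
Total via R39: 26 + 17 = 43.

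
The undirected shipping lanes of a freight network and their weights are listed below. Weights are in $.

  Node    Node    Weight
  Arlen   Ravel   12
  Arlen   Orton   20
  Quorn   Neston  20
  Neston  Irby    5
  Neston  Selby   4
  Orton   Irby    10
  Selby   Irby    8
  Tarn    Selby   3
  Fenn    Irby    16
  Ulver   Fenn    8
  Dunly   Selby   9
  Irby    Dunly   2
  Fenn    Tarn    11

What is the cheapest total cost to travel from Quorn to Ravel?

$67

Candidate routes:
Quorn–Neston–Selby–Tarn–Fenn–Irby–Orton–Arlen–Ravel: 20+4+3+11+16+10+20+12 = 96
Quorn–Neston–Selby–Irby–Orton–Arlen–Ravel: 20+4+8+10+20+12 = 74
Quorn–Neston–Irby–Orton–Arlen–Ravel: 20+5+10+20+12 = 67
Quorn–Neston–Selby–Dunly–Irby–Orton–Arlen–Ravel: 20+4+9+2+10+20+12 = 77
The minimum is $67 via Quorn–Neston–Irby–Orton–Arlen–Ravel.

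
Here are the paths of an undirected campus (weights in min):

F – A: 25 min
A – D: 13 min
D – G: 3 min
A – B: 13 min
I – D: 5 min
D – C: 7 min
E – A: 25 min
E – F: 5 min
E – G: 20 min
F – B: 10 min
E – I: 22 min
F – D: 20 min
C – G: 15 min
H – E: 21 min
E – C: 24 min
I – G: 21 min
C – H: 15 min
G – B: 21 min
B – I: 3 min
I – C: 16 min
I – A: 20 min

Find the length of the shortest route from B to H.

Compare a few routes:
B → F → E → H: 10+5+21 = 36
B → I → D → C → H: 3+5+7+15 = 30
B → I → C → H: 3+16+15 = 34
Cheapest is B → I → D → C → H at 30 min.

30 min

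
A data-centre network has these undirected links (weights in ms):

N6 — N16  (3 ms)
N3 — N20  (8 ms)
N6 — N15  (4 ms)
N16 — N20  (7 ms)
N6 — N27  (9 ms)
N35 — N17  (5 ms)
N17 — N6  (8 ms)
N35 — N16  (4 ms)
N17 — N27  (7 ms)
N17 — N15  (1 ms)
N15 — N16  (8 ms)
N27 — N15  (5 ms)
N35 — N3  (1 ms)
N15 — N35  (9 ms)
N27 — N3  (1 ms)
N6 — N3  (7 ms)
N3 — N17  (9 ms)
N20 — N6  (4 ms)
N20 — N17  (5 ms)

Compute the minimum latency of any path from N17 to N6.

Shortest distances from N17:
N17: 0
N15: 1  (via N17)
N35: 5  (via N17)
N20: 5  (via N17)
N6: 5  (via N15)
Shortest route: N17–N15–N6 = 5 ms.

5 ms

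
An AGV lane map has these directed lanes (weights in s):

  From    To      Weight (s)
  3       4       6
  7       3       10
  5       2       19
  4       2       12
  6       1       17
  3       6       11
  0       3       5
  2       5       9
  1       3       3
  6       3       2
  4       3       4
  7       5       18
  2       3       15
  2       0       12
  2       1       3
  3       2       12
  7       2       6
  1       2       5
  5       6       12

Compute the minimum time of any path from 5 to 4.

Compare a few routes:
5 - 2 - 3 - 4: 19+15+6 = 40
5 - 6 - 3 - 4: 12+2+6 = 20
5 - 2 - 1 - 3 - 4: 19+3+3+6 = 31
5 - 6 - 1 - 3 - 4: 12+17+3+6 = 38
Cheapest is 5 - 6 - 3 - 4 at 20 s.

20 s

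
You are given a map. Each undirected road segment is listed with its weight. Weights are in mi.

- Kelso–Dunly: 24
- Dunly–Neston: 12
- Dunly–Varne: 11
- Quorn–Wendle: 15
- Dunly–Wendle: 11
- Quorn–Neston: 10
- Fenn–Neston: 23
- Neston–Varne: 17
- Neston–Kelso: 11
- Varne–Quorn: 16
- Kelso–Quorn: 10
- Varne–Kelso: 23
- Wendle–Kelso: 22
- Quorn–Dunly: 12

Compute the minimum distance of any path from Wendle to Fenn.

46 mi

Candidate routes:
Wendle–Quorn–Neston–Fenn: 15+10+23 = 48
Wendle–Dunly–Quorn–Neston–Fenn: 11+12+10+23 = 56
Wendle–Dunly–Neston–Fenn: 11+12+23 = 46
Wendle–Kelso–Neston–Fenn: 22+11+23 = 56
The minimum is 46 mi via Wendle–Dunly–Neston–Fenn.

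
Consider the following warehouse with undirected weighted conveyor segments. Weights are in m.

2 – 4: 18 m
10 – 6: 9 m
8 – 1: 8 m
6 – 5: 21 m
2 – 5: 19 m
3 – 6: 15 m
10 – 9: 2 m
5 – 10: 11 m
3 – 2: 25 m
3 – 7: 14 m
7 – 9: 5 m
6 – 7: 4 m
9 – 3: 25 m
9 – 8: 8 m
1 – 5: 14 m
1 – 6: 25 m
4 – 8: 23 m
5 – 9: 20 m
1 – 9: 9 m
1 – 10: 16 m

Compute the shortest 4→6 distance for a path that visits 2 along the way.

57 m

Best 4 to 2: 4 → 2 costing 18
Best 2 to 6: 2 → 5 → 10 → 6 costing 39
Total via 2: 18 + 39 = 57 m.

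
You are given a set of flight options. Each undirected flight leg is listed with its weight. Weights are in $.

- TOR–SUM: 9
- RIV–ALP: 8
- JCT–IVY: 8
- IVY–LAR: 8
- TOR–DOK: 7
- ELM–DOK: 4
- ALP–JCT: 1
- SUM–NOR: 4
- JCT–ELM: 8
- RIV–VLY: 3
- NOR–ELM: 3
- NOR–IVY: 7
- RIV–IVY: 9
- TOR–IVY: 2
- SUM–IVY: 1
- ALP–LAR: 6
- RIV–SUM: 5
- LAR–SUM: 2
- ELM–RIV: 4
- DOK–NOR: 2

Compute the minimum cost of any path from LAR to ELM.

Candidate routes:
LAR - SUM - RIV - ELM: 2+5+4 = 11
LAR - SUM - NOR - ELM: 2+4+3 = 9
LAR - SUM - NOR - DOK - ELM: 2+4+2+4 = 12
The minimum is $9 via LAR - SUM - NOR - ELM.

$9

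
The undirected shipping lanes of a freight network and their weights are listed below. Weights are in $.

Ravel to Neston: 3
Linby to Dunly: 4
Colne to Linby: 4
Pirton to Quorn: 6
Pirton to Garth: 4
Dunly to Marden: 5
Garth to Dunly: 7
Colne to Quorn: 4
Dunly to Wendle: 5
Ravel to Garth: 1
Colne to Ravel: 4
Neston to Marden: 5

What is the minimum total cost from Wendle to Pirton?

$16

Candidate routes:
Wendle–Dunly–Garth–Pirton: 5+7+4 = 16
Wendle–Dunly–Linby–Colne–Quorn–Pirton: 5+4+4+4+6 = 23
Wendle–Dunly–Marden–Neston–Ravel–Garth–Pirton: 5+5+5+3+1+4 = 23
Wendle–Dunly–Linby–Colne–Ravel–Garth–Pirton: 5+4+4+4+1+4 = 22
The minimum is $16 via Wendle–Dunly–Garth–Pirton.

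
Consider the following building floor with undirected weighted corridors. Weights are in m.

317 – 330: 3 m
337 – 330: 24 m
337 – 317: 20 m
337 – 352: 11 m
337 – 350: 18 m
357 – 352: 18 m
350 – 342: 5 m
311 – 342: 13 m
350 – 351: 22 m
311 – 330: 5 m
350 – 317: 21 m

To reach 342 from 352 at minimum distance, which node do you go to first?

337

Enumerating some paths:
352 → 337 → 330 → 311 → 342: 11+24+5+13 = 53
352 → 337 → 317 → 350 → 342: 11+20+21+5 = 57
352 → 337 → 317 → 330 → 311 → 342: 11+20+3+5+13 = 52
352 → 337 → 350 → 342: 11+18+5 = 34
Cheapest is 352 → 337 → 350 → 342 at 34 m.
So from 352 the first move is to 337.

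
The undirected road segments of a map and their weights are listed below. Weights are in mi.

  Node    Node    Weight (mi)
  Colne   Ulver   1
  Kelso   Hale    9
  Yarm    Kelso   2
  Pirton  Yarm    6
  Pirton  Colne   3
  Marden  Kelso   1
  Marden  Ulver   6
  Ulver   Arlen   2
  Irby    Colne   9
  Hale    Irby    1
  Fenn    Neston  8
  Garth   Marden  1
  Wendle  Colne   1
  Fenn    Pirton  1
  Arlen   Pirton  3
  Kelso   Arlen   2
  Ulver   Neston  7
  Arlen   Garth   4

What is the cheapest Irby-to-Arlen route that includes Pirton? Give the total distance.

Shortest Irby→Pirton: Irby → Colne → Pirton = 12
Shortest Pirton→Arlen: Pirton → Arlen = 3
Total via Pirton: 12 + 3 = 15 mi.

15 mi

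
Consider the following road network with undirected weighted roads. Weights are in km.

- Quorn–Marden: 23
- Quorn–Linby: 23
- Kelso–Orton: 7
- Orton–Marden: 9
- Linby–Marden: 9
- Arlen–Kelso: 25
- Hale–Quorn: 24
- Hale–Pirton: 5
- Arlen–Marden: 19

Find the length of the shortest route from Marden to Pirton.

Compare a few routes:
Marden → Linby → Quorn → Hale → Pirton: 9+23+24+5 = 61
Marden → Quorn → Hale → Pirton: 23+24+5 = 52
Cheapest is Marden → Quorn → Hale → Pirton at 52 km.

52 km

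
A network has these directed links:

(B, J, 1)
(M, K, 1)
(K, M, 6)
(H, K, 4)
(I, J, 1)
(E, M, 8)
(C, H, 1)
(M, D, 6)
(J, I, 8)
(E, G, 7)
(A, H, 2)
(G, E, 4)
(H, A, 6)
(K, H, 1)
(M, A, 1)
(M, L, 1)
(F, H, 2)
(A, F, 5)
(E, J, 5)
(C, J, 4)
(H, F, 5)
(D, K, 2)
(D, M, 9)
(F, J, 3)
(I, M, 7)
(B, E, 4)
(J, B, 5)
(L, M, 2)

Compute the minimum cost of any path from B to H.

14

Enumerating some paths:
B → E → M → K → H: 4+8+1+1 = 14
B → J → I → M → K → H: 1+8+7+1+1 = 18
B → E → M → A → H: 4+8+1+2 = 15
Cheapest is B → E → M → K → H at 14.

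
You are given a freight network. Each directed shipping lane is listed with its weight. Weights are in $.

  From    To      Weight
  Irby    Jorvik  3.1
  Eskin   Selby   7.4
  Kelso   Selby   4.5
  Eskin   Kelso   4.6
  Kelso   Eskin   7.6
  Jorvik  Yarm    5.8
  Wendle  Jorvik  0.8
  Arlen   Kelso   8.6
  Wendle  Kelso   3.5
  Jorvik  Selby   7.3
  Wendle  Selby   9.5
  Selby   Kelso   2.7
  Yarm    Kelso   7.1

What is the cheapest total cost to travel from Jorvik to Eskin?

Compare a few routes:
Jorvik → Yarm → Kelso → Eskin: 5.8+7.1+7.6 = 20.5
Jorvik → Selby → Kelso → Eskin: 7.3+2.7+7.6 = 17.6
The minimum is $17.6 via Jorvik → Selby → Kelso → Eskin.

$17.6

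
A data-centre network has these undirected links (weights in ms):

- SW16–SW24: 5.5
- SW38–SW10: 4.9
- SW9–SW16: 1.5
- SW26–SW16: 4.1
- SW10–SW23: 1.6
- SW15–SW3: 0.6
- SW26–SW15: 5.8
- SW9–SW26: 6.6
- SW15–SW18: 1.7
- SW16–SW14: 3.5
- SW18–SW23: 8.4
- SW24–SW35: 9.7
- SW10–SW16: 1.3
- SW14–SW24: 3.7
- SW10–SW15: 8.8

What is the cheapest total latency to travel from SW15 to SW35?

25.1 ms

Running Dijkstra from SW15:
SW15: 0
SW3: 0.6  (via SW15)
SW18: 1.7  (via SW15)
SW26: 5.8  (via SW15)
SW10: 8.8  (via SW15)
SW16: 9.9  (via SW26)
SW23: 10.1  (via SW18)
SW9: 11.4  (via SW16)
SW14: 13.4  (via SW16)
SW38: 13.7  (via SW10)
SW24: 15.4  (via SW16)
SW35: 25.1  (via SW24)
Shortest route: SW15–SW26–SW16–SW24–SW35 = 25.1 ms.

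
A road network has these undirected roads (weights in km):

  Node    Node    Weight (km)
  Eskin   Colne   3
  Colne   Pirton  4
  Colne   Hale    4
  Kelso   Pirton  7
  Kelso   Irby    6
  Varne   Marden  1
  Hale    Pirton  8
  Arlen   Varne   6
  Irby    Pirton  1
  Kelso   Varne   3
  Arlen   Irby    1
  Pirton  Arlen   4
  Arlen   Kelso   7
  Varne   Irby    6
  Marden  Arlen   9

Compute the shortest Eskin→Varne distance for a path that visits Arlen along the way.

Shortest Eskin→Arlen: Eskin–Colne–Pirton–Irby–Arlen = 9
Best Arlen to Varne: Arlen–Varne costing 6
Total via Arlen: 9 + 6 = 15 km.

15 km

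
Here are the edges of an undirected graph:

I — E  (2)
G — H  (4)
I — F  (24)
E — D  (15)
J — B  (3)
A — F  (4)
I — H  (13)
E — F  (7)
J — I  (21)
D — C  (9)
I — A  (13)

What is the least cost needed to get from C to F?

31

Candidate routes:
C → D → E → F: 9+15+7 = 31
C → D → E → I → F: 9+15+2+24 = 50
C → D → E → I → A → F: 9+15+2+13+4 = 43
Cheapest is C → D → E → F at 31.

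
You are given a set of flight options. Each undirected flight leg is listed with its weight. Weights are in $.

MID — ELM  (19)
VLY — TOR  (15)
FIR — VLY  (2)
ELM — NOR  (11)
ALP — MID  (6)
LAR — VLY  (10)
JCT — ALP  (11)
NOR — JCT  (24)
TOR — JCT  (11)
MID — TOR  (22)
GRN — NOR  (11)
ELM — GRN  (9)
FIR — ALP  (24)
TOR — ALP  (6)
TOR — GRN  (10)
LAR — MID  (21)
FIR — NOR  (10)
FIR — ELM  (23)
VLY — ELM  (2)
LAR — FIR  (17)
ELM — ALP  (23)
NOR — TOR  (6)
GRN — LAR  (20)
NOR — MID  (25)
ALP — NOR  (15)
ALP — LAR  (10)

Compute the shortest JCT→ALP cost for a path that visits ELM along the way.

Best JCT to ELM: JCT–TOR–NOR–ELM costing 28
Best ELM to ALP: ELM–VLY–LAR–ALP costing 22
Total via ELM: 28 + 22 = $50.

$50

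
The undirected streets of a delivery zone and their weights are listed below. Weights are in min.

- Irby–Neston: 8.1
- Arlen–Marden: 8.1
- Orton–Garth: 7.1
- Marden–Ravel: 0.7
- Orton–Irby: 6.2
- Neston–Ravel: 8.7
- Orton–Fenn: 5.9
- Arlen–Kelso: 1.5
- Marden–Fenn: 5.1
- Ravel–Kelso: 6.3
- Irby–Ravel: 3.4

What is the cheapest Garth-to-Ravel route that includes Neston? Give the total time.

Best Garth to Neston: Garth–Orton–Irby–Neston costing 21.4
Best Neston to Ravel: Neston–Ravel costing 8.7
Total via Neston: 21.4 + 8.7 = 30.1 min.

30.1 min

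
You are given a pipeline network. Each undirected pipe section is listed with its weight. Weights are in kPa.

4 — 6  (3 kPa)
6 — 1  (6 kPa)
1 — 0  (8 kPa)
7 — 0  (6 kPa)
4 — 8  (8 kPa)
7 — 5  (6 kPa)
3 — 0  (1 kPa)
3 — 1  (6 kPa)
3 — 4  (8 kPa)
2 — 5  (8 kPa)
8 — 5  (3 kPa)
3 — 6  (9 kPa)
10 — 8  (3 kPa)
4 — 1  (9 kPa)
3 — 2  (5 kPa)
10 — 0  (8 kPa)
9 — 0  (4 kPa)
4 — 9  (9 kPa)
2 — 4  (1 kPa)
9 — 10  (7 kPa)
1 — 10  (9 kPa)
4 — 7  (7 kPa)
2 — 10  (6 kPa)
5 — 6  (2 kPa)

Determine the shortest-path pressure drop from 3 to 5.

Compare a few routes:
3 - 2 - 5: 5+8 = 13
3 - 6 - 5: 9+2 = 11
3 - 4 - 6 - 5: 8+3+2 = 13
3 - 0 - 7 - 5: 1+6+6 = 13
The minimum is 11 kPa via 3 - 6 - 5.

11 kPa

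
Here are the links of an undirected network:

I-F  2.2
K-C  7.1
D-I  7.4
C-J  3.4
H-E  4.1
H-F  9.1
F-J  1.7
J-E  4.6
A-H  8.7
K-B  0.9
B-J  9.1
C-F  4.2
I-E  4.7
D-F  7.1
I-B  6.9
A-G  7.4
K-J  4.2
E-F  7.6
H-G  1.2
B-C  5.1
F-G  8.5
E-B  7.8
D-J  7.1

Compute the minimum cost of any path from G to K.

Enumerating some paths:
G → F → J → K: 8.5+1.7+4.2 = 14.4
G → H → E → B → K: 1.2+4.1+7.8+0.9 = 14
G → H → F → J → K: 1.2+9.1+1.7+4.2 = 16.2
G → H → E → J → K: 1.2+4.1+4.6+4.2 = 14.1
The minimum is 14 via G → H → E → B → K.

14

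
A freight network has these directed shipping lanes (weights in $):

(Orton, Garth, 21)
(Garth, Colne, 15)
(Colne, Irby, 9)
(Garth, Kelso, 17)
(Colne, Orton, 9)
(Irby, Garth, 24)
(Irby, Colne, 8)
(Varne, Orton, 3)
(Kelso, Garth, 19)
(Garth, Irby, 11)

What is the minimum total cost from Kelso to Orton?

Candidate routes:
Kelso–Garth–Colne–Orton: 19+15+9 = 43
Kelso–Garth–Irby–Colne–Orton: 19+11+8+9 = 47
Cheapest is Kelso–Garth–Colne–Orton at $43.

$43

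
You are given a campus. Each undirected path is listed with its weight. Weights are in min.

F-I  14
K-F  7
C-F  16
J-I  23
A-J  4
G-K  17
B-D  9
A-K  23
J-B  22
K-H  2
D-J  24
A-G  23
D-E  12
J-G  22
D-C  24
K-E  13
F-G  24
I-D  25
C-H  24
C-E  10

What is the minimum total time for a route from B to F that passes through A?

Best B to A: B → J → A costing 26
Shortest A→F: A → K → F = 30
Total via A: 26 + 30 = 56 min.

56 min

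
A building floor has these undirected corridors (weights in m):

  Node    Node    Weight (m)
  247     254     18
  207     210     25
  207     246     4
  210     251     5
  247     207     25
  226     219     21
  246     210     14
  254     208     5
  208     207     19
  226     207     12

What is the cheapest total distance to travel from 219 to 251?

56 m

Enumerating some paths:
219 - 226 - 207 - 210 - 251: 21+12+25+5 = 63
219 - 226 - 207 - 246 - 210 - 251: 21+12+4+14+5 = 56
The minimum is 56 m via 219 - 226 - 207 - 246 - 210 - 251.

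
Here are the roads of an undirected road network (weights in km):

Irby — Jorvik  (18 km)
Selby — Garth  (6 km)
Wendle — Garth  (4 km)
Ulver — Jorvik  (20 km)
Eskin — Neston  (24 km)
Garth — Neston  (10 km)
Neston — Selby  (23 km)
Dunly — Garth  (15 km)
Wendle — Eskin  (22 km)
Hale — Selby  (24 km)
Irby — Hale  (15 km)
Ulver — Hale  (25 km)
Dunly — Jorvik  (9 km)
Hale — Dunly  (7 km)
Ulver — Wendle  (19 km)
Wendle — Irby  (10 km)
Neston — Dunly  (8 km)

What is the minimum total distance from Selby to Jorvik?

Enumerating some paths:
Selby → Garth → Neston → Dunly → Jorvik: 6+10+8+9 = 33
Selby → Garth → Dunly → Jorvik: 6+15+9 = 30
Cheapest is Selby → Garth → Dunly → Jorvik at 30 km.

30 km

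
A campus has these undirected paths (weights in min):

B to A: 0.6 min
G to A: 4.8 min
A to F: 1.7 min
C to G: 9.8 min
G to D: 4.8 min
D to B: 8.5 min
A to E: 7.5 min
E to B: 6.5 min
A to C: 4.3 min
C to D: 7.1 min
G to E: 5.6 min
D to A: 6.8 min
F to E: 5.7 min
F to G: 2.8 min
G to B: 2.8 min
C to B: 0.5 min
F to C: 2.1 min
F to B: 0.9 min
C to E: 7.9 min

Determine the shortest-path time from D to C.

7.1 min

Running Dijkstra from D:
D: 0
G: 4.8  (via D)
A: 6.8  (via D)
C: 7.1  (via D)
Shortest route: D–C = 7.1 min.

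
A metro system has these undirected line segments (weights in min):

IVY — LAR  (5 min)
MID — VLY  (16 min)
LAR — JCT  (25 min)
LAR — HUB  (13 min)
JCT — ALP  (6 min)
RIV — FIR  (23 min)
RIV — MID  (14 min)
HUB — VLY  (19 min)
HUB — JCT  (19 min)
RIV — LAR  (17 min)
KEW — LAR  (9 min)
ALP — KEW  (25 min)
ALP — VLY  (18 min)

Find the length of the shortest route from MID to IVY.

36 min

Compare a few routes:
MID–VLY–HUB–LAR–IVY: 16+19+13+5 = 53
MID–RIV–LAR–IVY: 14+17+5 = 36
The minimum is 36 min via MID–RIV–LAR–IVY.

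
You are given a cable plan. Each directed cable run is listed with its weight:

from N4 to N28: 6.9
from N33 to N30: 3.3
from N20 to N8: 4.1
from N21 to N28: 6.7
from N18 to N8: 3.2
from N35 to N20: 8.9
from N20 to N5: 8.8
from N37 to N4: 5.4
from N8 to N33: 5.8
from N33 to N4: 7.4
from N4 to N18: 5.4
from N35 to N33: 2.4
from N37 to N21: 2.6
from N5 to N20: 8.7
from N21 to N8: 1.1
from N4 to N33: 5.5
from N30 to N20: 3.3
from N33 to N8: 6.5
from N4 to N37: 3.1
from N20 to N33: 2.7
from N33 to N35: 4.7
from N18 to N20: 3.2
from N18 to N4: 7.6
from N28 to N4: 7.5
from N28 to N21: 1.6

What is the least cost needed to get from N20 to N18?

Shortest distances from N20:
N20: 0
N33: 2.7  (via N20)
N8: 4.1  (via N20)
N30: 6  (via N33)
N35: 7.4  (via N33)
N5: 8.8  (via N20)
N4: 10.1  (via N33)
N37: 13.2  (via N4)
N18: 15.5  (via N4)
Shortest route: N20 → N33 → N4 → N18 = 15.5.

15.5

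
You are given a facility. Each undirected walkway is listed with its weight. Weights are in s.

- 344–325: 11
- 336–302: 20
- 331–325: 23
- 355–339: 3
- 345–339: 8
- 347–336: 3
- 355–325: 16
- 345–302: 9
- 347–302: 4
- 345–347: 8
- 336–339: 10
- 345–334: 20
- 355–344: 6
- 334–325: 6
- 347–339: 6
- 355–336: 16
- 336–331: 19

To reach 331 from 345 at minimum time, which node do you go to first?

347

Enumerating some paths:
345 → 347 → 336 → 331: 8+3+19 = 30
345 → 302 → 347 → 336 → 331: 9+4+3+19 = 35
Cheapest is 345 → 347 → 336 → 331 at 30 s.
So from 345 the first move is to 347.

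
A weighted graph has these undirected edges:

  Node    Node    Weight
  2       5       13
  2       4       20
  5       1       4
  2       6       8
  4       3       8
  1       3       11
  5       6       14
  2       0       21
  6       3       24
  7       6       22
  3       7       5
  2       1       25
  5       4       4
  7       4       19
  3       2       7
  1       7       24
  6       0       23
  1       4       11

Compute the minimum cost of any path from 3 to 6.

Compare a few routes:
3–6: 24 = 24
3–2–6: 7+8 = 15
3–4–5–6: 8+4+14 = 26
The minimum is 15 via 3–2–6.

15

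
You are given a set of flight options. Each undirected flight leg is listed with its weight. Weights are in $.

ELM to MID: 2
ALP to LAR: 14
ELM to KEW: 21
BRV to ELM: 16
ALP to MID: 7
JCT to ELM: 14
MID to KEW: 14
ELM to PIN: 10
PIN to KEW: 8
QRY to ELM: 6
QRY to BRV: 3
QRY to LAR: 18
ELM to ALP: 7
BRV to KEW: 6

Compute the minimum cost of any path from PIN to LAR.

$31

Settle nodes by increasing distance from PIN:
PIN: 0
KEW: 8  (via PIN)
ELM: 10  (via PIN)
MID: 12  (via ELM)
BRV: 14  (via KEW)
QRY: 16  (via ELM)
ALP: 17  (via ELM)
JCT: 24  (via ELM)
LAR: 31  (via ALP)
Shortest route: PIN → ELM → ALP → LAR = $31.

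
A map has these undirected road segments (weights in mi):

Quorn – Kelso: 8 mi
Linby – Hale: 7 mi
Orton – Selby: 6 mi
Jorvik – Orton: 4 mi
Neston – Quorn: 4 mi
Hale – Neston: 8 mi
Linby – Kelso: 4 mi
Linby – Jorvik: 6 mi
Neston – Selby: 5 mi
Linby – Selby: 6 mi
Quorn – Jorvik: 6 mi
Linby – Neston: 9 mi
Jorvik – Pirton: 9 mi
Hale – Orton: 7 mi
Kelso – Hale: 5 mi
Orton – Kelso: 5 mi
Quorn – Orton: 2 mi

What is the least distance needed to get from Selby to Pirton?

Candidate routes:
Selby → Orton → Quorn → Jorvik → Pirton: 6+2+6+9 = 23
Selby → Orton → Jorvik → Pirton: 6+4+9 = 19
Selby → Linby → Jorvik → Pirton: 6+6+9 = 21
Selby → Neston → Quorn → Orton → Jorvik → Pirton: 5+4+2+4+9 = 24
Cheapest is Selby → Orton → Jorvik → Pirton at 19 mi.

19 mi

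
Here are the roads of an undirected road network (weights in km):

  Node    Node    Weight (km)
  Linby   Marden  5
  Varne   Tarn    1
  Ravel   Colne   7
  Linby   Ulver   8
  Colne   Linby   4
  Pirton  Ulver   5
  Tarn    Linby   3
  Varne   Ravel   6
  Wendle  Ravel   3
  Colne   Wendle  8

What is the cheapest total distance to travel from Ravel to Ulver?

Compare a few routes:
Ravel–Colne–Linby–Ulver: 7+4+8 = 19
Ravel–Wendle–Colne–Linby–Ulver: 3+8+4+8 = 23
Ravel–Varne–Tarn–Linby–Ulver: 6+1+3+8 = 18
The minimum is 18 km via Ravel–Varne–Tarn–Linby–Ulver.

18 km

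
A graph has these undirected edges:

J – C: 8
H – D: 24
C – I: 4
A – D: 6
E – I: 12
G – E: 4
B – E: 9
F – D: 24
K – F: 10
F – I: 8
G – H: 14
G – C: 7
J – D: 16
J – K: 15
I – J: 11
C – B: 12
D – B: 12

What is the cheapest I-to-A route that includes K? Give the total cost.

Shortest I→K: I → F → K = 18
Shortest K→A: K → J → D → A = 37
Total via K: 18 + 37 = 55.

55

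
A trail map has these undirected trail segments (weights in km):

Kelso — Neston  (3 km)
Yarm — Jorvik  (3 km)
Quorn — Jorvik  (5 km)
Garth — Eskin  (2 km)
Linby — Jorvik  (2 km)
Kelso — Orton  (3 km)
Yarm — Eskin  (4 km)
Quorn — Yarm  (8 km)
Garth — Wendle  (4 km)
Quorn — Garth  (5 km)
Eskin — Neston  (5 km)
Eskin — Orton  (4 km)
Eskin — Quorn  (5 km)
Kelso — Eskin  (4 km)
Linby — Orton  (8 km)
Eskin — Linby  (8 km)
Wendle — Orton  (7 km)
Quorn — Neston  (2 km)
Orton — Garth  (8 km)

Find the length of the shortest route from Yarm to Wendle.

10 km

Candidate routes:
Yarm–Quorn–Garth–Wendle: 8+5+4 = 17
Yarm–Eskin–Garth–Wendle: 4+2+4 = 10
Yarm–Eskin–Orton–Wendle: 4+4+7 = 15
Cheapest is Yarm–Eskin–Garth–Wendle at 10 km.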